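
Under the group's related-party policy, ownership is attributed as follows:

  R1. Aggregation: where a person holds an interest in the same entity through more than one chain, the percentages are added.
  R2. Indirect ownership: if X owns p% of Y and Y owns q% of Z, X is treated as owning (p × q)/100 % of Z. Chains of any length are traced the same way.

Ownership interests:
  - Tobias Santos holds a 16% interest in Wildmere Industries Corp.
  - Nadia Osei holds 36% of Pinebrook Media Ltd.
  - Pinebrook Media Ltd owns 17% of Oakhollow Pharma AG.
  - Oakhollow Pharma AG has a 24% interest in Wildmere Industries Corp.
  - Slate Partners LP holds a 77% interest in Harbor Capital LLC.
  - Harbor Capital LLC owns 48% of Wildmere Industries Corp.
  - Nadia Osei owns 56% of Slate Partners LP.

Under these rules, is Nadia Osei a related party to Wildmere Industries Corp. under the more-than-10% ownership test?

Yes

Chain via Pinebrook Media Ltd → Oakhollow Pharma AG (R2): 36% × 17% × 24% = 1.4688% of Wildmere Industries Corp.
Chain via Slate Partners LP → Harbor Capital LLC (R2): 56% × 77% × 48% = 20.6976% of Wildmere Industries Corp.
Aggregating (R1): 1.4688% + 20.6976% = 22.1664%.
22.1664% exceeds the 10% threshold, so Nadia is a related party to Wildmere Industries Corp.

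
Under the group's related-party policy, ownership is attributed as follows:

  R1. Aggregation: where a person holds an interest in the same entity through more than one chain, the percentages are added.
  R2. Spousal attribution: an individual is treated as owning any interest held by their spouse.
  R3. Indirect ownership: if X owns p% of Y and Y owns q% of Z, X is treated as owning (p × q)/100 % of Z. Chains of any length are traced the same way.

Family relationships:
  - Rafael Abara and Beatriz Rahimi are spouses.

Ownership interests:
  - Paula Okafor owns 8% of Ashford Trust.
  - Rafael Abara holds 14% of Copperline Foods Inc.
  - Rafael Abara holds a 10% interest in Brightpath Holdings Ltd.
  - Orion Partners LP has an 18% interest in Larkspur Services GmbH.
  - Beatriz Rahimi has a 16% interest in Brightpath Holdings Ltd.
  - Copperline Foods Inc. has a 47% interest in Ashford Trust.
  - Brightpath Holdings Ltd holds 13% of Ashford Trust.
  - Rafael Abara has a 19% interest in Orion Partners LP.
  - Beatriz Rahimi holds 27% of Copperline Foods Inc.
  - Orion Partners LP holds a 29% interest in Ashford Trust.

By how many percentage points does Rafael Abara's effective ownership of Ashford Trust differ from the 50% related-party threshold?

By spousal attribution (R2), Rafael Abara is treated as also owning Beatriz Rahimi's interest in Copperline Foods Inc, giving 14% + 27% = 41%.
By spousal attribution (R2), Rafael Abara is treated as also owning Beatriz Rahimi's interest in Brightpath Holdings Ltd, giving 10% + 16% = 26%.
Chain via Copperline Foods Inc. (R3): 41% × 47% = 19.27% of Ashford Trust.
Chain via Orion Partners LP (R3): 19% × 29% = 5.51% of Ashford Trust.
Chain via Brightpath Holdings Ltd (R3): 26% × 13% = 3.38% of Ashford Trust.
Aggregating (R1): 19.27% + 5.51% + 3.38% = 28.16%.
28.16% falls short of the 50% threshold by 21.84 percentage points.

21.84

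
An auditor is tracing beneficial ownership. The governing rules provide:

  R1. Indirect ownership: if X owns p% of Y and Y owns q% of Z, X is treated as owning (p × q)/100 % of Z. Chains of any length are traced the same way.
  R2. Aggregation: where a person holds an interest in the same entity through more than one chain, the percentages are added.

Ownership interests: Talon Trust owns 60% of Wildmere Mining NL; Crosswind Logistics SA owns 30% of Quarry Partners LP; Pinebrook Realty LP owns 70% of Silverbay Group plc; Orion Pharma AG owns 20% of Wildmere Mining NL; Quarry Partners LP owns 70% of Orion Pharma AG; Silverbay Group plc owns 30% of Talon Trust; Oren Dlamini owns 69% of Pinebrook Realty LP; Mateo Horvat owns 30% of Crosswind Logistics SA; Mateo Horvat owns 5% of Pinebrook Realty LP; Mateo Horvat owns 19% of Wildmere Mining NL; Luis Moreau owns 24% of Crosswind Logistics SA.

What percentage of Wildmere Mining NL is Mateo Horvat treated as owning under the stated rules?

20.89%

Chain via Pinebrook Realty LP → Silverbay Group plc → Talon Trust (R1): 5% × 70% × 30% × 60% = 0.63% of Wildmere Mining NL.
Chain via Crosswind Logistics SA → Quarry Partners LP → Orion Pharma AG (R1): 30% × 30% × 70% × 20% = 1.26% of Wildmere Mining NL.
Direct interest in Wildmere Mining NL: 19%.
Aggregating (R2): 0.63% + 1.26% + 19% = 20.89%.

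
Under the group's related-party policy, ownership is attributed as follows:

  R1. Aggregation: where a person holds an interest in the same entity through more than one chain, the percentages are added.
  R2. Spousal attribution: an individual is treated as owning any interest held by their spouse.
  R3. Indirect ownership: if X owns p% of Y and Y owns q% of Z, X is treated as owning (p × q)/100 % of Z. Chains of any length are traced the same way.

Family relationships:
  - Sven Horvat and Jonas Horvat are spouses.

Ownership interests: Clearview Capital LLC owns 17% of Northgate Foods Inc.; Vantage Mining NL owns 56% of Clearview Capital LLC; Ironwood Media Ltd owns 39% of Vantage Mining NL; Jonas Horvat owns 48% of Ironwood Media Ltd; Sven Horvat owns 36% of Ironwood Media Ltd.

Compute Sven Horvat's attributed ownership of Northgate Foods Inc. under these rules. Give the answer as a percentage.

By spousal attribution (R2), Sven Horvat is treated as also owning Jonas Horvat's interest in Ironwood Media Ltd, giving 36% + 48% = 84%.
Chain via Ironwood Media Ltd → Vantage Mining NL → Clearview Capital LLC (R3): 84% × 39% × 56% × 17% = 3.118752% of Northgate Foods Inc.

3.118752%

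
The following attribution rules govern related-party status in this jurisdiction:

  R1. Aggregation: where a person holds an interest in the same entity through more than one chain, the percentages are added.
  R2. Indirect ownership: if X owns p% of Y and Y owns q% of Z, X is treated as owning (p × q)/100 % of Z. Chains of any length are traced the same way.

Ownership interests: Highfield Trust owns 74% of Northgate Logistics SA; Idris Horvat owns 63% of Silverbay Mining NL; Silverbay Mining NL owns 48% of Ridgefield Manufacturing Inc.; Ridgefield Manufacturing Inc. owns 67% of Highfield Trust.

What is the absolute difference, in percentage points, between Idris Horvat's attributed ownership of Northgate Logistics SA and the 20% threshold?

5.007008

Chain via Silverbay Mining NL → Ridgefield Manufacturing Inc. → Highfield Trust (R2): 63% × 48% × 67% × 74% = 14.992992% of Northgate Logistics SA.
14.992992% falls short of the 20% threshold by 5.007008 percentage points.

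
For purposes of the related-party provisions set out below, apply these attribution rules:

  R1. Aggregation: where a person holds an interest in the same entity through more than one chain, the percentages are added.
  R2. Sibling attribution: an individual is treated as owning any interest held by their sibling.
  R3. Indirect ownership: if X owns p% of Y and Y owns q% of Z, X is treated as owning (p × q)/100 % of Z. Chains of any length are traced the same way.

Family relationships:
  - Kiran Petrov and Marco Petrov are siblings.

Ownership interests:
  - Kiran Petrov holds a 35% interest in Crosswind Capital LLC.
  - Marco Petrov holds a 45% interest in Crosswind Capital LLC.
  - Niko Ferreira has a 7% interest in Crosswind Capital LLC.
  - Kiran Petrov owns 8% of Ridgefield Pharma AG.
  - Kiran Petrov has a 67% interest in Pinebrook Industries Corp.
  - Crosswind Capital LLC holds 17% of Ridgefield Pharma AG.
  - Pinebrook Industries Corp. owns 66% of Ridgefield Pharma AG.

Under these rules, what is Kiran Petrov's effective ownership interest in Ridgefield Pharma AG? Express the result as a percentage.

By sibling attribution (R2), Kiran Petrov is treated as also owning Marco Petrov's interest in Crosswind Capital LLC, giving 35% + 45% = 80%.
Chain via Crosswind Capital LLC (R3): 80% × 17% = 13.6% of Ridgefield Pharma AG.
Chain via Pinebrook Industries Corp. (R3): 67% × 66% = 44.22% of Ridgefield Pharma AG.
Direct interest in Ridgefield Pharma AG: 8%.
Aggregating (R1): 13.6% + 44.22% + 8% = 65.82%.

65.82%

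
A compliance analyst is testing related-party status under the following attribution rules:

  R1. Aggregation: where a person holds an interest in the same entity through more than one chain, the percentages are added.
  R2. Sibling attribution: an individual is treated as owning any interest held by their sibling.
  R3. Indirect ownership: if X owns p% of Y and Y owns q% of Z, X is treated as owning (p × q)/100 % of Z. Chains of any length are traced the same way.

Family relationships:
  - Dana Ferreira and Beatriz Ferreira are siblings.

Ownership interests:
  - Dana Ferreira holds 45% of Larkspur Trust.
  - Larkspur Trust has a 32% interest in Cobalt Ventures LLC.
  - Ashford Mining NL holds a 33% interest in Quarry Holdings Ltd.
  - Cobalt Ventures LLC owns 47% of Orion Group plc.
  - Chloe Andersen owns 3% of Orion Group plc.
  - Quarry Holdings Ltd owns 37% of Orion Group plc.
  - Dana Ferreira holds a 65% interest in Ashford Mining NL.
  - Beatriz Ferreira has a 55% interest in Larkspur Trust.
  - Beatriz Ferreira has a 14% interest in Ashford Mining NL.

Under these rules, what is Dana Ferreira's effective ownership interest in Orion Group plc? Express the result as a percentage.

By sibling attribution (R2), Dana Ferreira is treated as also owning Beatriz Ferreira's interest in Larkspur Trust, giving 45% + 55% = 100%.
By sibling attribution (R2), Dana Ferreira is treated as also owning Beatriz Ferreira's interest in Ashford Mining NL, giving 65% + 14% = 79%.
Chain via Larkspur Trust → Cobalt Ventures LLC (R3): 100% × 32% × 47% = 15.04% of Orion Group plc.
Chain via Ashford Mining NL → Quarry Holdings Ltd (R3): 79% × 33% × 37% = 9.6459% of Orion Group plc.
Aggregating (R1): 15.04% + 9.6459% = 24.6859%.

24.6859%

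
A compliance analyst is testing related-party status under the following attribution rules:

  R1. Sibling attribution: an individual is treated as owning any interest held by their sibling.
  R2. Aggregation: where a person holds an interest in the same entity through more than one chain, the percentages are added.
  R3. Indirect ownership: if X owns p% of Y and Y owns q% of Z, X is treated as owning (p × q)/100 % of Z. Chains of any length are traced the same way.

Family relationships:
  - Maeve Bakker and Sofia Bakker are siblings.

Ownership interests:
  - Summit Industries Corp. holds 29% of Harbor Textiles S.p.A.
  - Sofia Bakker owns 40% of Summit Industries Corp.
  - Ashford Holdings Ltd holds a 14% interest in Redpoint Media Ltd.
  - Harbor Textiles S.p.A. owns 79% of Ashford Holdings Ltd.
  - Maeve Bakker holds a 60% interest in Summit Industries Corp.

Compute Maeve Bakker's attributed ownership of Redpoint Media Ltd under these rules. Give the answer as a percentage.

By sibling attribution (R1), Maeve Bakker is treated as also owning Sofia Bakker's interest in Summit Industries Corp, giving 60% + 40% = 100%.
Chain via Summit Industries Corp. → Harbor Textiles S.p.A. → Ashford Holdings Ltd (R3): 100% × 29% × 79% × 14% = 3.2074% of Redpoint Media Ltd.

3.2074%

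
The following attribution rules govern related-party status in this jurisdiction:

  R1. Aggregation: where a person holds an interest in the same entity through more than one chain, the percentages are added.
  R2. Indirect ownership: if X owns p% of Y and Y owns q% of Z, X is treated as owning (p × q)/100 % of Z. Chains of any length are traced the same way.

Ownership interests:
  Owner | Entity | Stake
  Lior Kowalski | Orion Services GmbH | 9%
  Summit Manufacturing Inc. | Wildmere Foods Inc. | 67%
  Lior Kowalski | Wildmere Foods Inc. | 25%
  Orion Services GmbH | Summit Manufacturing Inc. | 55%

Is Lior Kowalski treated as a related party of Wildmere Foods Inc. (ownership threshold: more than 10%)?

Chain via Orion Services GmbH → Summit Manufacturing Inc. (R2): 9% × 55% × 67% = 3.3165% of Wildmere Foods Inc.
Direct interest in Wildmere Foods Inc: 25%.
Aggregating (R1): 3.3165% + 25% = 28.3165%.
28.3165% exceeds the 10% threshold, so Lior is a related party to Wildmere Foods Inc.

Yes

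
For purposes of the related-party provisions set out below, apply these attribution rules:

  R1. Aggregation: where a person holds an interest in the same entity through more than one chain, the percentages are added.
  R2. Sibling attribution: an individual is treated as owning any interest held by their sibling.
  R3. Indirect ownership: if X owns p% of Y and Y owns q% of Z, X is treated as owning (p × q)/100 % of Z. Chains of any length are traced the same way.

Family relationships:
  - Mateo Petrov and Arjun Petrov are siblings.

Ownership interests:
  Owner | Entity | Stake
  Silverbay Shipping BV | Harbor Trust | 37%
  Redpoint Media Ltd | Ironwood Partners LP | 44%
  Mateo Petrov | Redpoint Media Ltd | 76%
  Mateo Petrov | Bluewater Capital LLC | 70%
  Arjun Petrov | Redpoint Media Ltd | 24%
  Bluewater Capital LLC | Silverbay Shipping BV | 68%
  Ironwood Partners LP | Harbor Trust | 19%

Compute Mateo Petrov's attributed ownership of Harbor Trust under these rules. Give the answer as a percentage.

25.972%

By sibling attribution (R2), Mateo Petrov is treated as also owning Arjun Petrov's interest in Redpoint Media Ltd, giving 76% + 24% = 100%.
Chain via Bluewater Capital LLC → Silverbay Shipping BV (R3): 70% × 68% × 37% = 17.612% of Harbor Trust.
Chain via Redpoint Media Ltd → Ironwood Partners LP (R3): 100% × 44% × 19% = 8.36% of Harbor Trust.
Aggregating (R1): 17.612% + 8.36% = 25.972%.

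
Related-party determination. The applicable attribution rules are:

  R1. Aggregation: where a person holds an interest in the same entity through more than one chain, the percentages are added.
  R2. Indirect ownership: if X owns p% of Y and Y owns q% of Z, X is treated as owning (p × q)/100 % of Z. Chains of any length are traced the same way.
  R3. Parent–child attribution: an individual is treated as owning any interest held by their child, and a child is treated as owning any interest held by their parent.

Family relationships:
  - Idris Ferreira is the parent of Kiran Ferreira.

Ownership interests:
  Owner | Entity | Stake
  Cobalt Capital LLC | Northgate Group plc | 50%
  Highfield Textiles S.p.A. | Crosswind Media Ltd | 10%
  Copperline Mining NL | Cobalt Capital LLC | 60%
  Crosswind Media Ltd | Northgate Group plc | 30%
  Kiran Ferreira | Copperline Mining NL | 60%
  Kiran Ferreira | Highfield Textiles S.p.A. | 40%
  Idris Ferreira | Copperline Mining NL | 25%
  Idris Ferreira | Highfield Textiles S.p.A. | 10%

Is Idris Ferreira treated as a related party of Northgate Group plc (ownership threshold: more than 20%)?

By parent–child attribution (R3), Idris Ferreira is treated as also owning Kiran Ferreira's interest in Highfield Textiles S.p.A, giving 10% + 40% = 50%.
By parent–child attribution (R3), Idris Ferreira is treated as also owning Kiran Ferreira's interest in Copperline Mining NL, giving 25% + 60% = 85%.
Chain via Highfield Textiles S.p.A. → Crosswind Media Ltd (R2): 50% × 10% × 30% = 1.5% of Northgate Group plc.
Chain via Copperline Mining NL → Cobalt Capital LLC (R2): 85% × 60% × 50% = 25.5% of Northgate Group plc.
Aggregating (R1): 1.5% + 25.5% = 27%.
27% exceeds the 20% threshold, so Idris is a related party to Northgate Group plc.

Yes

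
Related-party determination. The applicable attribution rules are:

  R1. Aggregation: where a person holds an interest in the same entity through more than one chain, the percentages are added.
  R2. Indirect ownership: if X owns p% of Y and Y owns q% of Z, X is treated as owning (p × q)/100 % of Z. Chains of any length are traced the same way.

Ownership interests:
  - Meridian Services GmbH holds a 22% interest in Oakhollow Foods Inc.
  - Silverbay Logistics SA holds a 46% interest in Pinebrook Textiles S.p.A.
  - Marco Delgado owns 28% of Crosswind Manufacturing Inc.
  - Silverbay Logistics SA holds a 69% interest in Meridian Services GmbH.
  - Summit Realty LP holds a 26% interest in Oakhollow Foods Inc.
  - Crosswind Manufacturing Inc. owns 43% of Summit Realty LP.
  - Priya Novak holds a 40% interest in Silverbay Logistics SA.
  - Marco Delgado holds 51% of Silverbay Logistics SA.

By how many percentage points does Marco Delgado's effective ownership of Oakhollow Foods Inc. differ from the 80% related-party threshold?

69.1278

Chain via Crosswind Manufacturing Inc. → Summit Realty LP (R2): 28% × 43% × 26% = 3.1304% of Oakhollow Foods Inc.
Chain via Silverbay Logistics SA → Meridian Services GmbH (R2): 51% × 69% × 22% = 7.7418% of Oakhollow Foods Inc.
Aggregating (R1): 3.1304% + 7.7418% = 10.8722%.
10.8722% falls short of the 80% threshold by 69.1278 percentage points.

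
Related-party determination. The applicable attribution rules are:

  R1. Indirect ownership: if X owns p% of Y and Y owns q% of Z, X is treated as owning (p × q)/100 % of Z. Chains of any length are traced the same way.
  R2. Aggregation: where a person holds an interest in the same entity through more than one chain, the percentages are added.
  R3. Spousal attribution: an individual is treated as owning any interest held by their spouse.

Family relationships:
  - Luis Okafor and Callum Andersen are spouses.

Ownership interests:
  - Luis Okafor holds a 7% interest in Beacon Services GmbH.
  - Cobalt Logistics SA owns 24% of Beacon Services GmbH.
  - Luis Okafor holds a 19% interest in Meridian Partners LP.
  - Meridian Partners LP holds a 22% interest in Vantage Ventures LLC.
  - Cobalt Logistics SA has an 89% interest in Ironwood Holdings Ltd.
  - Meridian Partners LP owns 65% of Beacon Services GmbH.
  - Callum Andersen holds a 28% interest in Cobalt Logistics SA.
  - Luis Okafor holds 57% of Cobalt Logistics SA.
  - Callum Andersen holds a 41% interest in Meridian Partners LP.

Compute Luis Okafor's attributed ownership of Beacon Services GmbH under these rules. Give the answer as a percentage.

By spousal attribution (R3), Luis Okafor is treated as also owning Callum Andersen's interest in Cobalt Logistics SA, giving 57% + 28% = 85%.
By spousal attribution (R3), Luis Okafor is treated as also owning Callum Andersen's interest in Meridian Partners LP, giving 19% + 41% = 60%.
Chain via Cobalt Logistics SA (R1): 85% × 24% = 20.4% of Beacon Services GmbH.
Chain via Meridian Partners LP (R1): 60% × 65% = 39% of Beacon Services GmbH.
Direct interest in Beacon Services GmbH: 7%.
Aggregating (R2): 20.4% + 39% + 7% = 66.4%.

66.4%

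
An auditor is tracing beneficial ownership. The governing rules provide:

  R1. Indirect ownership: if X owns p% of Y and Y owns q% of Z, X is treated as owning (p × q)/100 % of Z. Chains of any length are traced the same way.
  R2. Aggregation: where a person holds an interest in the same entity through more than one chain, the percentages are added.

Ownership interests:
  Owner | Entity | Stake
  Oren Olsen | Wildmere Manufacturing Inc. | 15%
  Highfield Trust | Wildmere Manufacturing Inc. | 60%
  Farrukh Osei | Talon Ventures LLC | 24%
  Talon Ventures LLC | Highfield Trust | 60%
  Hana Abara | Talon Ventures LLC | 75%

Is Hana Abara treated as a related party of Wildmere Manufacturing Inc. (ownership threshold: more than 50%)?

Chain via Talon Ventures LLC → Highfield Trust (R1): 75% × 60% × 60% = 27% of Wildmere Manufacturing Inc.
27% does not exceed the 50% threshold, so Hana is not a related party to Wildmere Manufacturing Inc.

No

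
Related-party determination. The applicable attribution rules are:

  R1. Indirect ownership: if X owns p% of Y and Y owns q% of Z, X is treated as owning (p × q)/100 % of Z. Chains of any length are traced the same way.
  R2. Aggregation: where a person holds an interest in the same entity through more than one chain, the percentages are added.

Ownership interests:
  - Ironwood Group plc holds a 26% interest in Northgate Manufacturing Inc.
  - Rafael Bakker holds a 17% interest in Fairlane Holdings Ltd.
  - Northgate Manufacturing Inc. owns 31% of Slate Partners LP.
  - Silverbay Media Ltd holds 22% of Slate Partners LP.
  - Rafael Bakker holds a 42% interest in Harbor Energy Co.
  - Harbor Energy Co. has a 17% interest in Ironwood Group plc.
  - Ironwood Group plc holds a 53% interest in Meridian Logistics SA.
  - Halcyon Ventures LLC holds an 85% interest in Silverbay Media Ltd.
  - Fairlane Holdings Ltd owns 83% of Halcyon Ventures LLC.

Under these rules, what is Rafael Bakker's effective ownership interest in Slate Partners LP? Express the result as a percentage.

3.214054%

Chain via Fairlane Holdings Ltd → Halcyon Ventures LLC → Silverbay Media Ltd (R1): 17% × 83% × 85% × 22% = 2.63857% of Slate Partners LP.
Chain via Harbor Energy Co. → Ironwood Group plc → Northgate Manufacturing Inc. (R1): 42% × 17% × 26% × 31% = 0.575484% of Slate Partners LP.
Aggregating (R2): 2.63857% + 0.575484% = 3.214054%.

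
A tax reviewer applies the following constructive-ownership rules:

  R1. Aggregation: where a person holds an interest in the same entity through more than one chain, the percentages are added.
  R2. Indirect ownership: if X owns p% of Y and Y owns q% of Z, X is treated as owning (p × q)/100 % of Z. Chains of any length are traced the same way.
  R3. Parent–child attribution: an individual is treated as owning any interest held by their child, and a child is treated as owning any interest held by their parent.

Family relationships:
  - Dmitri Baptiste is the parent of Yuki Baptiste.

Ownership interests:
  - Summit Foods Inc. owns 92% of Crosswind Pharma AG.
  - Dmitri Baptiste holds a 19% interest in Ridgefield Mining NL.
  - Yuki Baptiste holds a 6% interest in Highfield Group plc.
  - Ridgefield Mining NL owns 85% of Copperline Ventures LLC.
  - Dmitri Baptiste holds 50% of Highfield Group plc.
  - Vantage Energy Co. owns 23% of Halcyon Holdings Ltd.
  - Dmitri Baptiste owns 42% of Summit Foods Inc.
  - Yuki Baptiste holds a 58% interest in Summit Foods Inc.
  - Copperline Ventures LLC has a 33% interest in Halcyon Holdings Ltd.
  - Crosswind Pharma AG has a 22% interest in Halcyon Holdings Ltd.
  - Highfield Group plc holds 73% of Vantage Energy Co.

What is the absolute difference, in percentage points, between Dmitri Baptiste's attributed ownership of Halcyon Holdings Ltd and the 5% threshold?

By parent–child attribution (R3), Dmitri Baptiste is treated as also owning Yuki Baptiste's interest in Highfield Group plc, giving 50% + 6% = 56%.
By parent–child attribution (R3), Dmitri Baptiste is treated as also owning Yuki Baptiste's interest in Summit Foods Inc, giving 42% + 58% = 100%.
Chain via Highfield Group plc → Vantage Energy Co. (R2): 56% × 73% × 23% = 9.4024% of Halcyon Holdings Ltd.
Chain via Summit Foods Inc. → Crosswind Pharma AG (R2): 100% × 92% × 22% = 20.24% of Halcyon Holdings Ltd.
Chain via Ridgefield Mining NL → Copperline Ventures LLC (R2): 19% × 85% × 33% = 5.3295% of Halcyon Holdings Ltd.
Aggregating (R1): 9.4024% + 20.24% + 5.3295% = 34.9719%.
34.9719% exceeds the 5% threshold by 29.9719 percentage points.

29.9719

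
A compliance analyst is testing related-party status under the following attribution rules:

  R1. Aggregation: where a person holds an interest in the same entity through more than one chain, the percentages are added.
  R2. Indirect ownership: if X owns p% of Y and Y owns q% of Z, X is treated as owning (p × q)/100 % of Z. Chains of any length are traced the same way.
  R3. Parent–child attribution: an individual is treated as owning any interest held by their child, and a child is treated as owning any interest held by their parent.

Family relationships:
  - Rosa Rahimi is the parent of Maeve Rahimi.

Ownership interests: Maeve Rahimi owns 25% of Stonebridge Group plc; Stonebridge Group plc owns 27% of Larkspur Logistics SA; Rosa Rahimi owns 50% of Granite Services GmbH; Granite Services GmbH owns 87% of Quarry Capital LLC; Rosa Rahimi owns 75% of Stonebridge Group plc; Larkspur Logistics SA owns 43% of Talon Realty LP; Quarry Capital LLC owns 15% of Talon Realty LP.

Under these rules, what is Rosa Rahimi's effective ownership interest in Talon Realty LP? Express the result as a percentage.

18.135%

By parent–child attribution (R3), Rosa Rahimi is treated as also owning Maeve Rahimi's interest in Stonebridge Group plc, giving 75% + 25% = 100%.
Chain via Stonebridge Group plc → Larkspur Logistics SA (R2): 100% × 27% × 43% = 11.61% of Talon Realty LP.
Chain via Granite Services GmbH → Quarry Capital LLC (R2): 50% × 87% × 15% = 6.525% of Talon Realty LP.
Aggregating (R1): 11.61% + 6.525% = 18.135%.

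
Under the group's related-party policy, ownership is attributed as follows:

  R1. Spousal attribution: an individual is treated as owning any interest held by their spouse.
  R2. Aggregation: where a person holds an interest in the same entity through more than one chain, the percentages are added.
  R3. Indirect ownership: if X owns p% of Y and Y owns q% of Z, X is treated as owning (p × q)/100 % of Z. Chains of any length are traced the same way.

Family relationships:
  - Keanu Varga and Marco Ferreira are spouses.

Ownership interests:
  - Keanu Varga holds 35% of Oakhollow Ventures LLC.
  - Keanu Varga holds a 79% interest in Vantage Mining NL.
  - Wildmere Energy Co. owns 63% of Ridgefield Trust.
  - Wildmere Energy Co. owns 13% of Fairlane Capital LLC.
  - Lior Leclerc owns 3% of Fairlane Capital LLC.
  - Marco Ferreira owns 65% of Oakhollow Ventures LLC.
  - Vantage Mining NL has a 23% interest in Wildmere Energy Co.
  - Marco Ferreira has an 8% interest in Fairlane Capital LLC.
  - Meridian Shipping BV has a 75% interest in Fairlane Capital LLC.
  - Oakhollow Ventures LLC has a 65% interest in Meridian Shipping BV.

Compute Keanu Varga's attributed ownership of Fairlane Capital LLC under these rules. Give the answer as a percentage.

By spousal attribution (R1), Keanu Varga is treated as also owning Marco Ferreira's interest in Oakhollow Ventures LLC, giving 35% + 65% = 100%.
By spousal attribution (R1), Keanu Varga is treated as owning Marco Ferreira's 8% interest in Fairlane Capital LLC.
Chain via Vantage Mining NL → Wildmere Energy Co. (R3): 79% × 23% × 13% = 2.3621% of Fairlane Capital LLC.
Chain via Oakhollow Ventures LLC → Meridian Shipping BV (R3): 100% × 65% × 75% = 48.75% of Fairlane Capital LLC.
Direct interest in Fairlane Capital LLC: 8%.
Aggregating (R2): 2.3621% + 48.75% + 8% = 59.1121%.

59.1121%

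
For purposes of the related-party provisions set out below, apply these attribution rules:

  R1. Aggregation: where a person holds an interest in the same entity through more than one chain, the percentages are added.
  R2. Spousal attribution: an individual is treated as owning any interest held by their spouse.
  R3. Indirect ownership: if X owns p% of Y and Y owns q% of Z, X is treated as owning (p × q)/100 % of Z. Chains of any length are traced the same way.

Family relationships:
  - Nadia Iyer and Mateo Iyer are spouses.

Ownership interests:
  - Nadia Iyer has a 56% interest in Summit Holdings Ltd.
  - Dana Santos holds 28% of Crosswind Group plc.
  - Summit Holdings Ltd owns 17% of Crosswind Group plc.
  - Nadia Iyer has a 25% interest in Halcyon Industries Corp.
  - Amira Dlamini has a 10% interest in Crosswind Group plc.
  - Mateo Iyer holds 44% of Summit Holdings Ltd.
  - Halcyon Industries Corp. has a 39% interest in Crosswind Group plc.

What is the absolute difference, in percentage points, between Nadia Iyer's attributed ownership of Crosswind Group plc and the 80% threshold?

By spousal attribution (R2), Nadia Iyer is treated as also owning Mateo Iyer's interest in Summit Holdings Ltd, giving 56% + 44% = 100%.
Chain via Halcyon Industries Corp. (R3): 25% × 39% = 9.75% of Crosswind Group plc.
Chain via Summit Holdings Ltd (R3): 100% × 17% = 17% of Crosswind Group plc.
Aggregating (R1): 9.75% + 17% = 26.75%.
26.75% falls short of the 80% threshold by 53.25 percentage points.

53.25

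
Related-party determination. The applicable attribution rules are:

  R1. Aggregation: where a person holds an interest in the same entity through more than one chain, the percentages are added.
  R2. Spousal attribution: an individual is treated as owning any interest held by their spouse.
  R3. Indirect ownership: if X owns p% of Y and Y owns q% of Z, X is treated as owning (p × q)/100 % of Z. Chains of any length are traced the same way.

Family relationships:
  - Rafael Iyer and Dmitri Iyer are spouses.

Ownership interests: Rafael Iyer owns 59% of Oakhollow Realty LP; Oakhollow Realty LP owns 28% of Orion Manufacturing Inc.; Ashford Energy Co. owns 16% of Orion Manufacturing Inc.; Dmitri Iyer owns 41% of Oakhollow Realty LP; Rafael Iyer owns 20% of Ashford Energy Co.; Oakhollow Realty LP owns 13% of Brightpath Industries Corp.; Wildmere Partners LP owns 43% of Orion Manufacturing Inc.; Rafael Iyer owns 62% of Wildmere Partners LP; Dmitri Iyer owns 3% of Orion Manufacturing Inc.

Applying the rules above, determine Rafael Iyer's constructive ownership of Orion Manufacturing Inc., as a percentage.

By spousal attribution (R2), Rafael Iyer is treated as also owning Dmitri Iyer's interest in Oakhollow Realty LP, giving 59% + 41% = 100%.
By spousal attribution (R2), Rafael Iyer is treated as owning Dmitri Iyer's 3% interest in Orion Manufacturing Inc.
Chain via Oakhollow Realty LP (R3): 100% × 28% = 28% of Orion Manufacturing Inc.
Chain via Wildmere Partners LP (R3): 62% × 43% = 26.66% of Orion Manufacturing Inc.
Chain via Ashford Energy Co. (R3): 20% × 16% = 3.2% of Orion Manufacturing Inc.
Direct interest in Orion Manufacturing Inc: 3%.
Aggregating (R1): 28% + 26.66% + 3.2% + 3% = 60.86%.

60.86%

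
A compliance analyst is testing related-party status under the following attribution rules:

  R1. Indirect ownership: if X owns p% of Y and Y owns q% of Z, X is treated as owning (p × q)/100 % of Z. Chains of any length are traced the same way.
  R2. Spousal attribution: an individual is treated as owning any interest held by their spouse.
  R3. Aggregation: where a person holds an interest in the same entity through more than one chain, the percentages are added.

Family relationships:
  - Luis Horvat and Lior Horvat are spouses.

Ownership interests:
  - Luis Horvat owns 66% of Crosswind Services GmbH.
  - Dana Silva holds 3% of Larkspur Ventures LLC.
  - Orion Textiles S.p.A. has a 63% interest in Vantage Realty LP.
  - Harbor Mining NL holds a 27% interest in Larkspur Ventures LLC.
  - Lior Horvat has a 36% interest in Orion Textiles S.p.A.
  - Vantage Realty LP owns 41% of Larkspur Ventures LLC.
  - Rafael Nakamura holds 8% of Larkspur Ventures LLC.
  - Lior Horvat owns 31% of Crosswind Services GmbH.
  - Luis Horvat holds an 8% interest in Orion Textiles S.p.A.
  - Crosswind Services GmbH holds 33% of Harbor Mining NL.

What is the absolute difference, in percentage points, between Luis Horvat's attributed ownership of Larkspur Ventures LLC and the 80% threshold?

59.9921

By spousal attribution (R2), Luis Horvat is treated as also owning Lior Horvat's interest in Orion Textiles S.p.A, giving 8% + 36% = 44%.
By spousal attribution (R2), Luis Horvat is treated as also owning Lior Horvat's interest in Crosswind Services GmbH, giving 66% + 31% = 97%.
Chain via Orion Textiles S.p.A. → Vantage Realty LP (R1): 44% × 63% × 41% = 11.3652% of Larkspur Ventures LLC.
Chain via Crosswind Services GmbH → Harbor Mining NL (R1): 97% × 33% × 27% = 8.6427% of Larkspur Ventures LLC.
Aggregating (R3): 11.3652% + 8.6427% = 20.0079%.
20.0079% falls short of the 80% threshold by 59.9921 percentage points.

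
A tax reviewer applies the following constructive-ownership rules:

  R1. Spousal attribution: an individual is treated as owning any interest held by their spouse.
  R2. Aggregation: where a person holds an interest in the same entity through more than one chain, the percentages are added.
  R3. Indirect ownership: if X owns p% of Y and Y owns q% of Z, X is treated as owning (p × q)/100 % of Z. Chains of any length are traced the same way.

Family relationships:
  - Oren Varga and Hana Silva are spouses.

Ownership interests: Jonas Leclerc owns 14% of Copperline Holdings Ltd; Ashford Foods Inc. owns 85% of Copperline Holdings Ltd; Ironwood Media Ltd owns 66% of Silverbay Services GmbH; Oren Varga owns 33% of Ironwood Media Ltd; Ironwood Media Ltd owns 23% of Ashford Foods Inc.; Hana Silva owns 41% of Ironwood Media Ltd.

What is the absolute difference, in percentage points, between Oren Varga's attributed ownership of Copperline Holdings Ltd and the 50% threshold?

35.533

By spousal attribution (R1), Oren Varga is treated as also owning Hana Silva's interest in Ironwood Media Ltd, giving 33% + 41% = 74%.
Chain via Ironwood Media Ltd → Ashford Foods Inc. (R3): 74% × 23% × 85% = 14.467% of Copperline Holdings Ltd.
14.467% falls short of the 50% threshold by 35.533 percentage points.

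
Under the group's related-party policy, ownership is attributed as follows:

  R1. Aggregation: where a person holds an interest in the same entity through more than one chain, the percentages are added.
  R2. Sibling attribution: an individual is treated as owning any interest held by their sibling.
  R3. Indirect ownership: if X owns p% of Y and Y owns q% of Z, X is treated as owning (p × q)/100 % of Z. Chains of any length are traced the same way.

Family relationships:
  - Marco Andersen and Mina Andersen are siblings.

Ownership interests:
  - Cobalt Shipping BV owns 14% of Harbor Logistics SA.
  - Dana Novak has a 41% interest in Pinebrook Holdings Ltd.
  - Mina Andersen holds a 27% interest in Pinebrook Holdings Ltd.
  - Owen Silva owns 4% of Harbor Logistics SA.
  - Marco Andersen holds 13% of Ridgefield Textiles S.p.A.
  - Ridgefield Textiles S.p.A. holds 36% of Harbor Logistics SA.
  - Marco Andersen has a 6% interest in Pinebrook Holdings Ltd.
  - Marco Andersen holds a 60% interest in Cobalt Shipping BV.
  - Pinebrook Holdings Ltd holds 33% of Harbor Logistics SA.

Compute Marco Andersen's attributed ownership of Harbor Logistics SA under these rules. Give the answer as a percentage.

By sibling attribution (R2), Marco Andersen is treated as also owning Mina Andersen's interest in Pinebrook Holdings Ltd, giving 6% + 27% = 33%.
Chain via Ridgefield Textiles S.p.A. (R3): 13% × 36% = 4.68% of Harbor Logistics SA.
Chain via Cobalt Shipping BV (R3): 60% × 14% = 8.4% of Harbor Logistics SA.
Chain via Pinebrook Holdings Ltd (R3): 33% × 33% = 10.89% of Harbor Logistics SA.
Aggregating (R1): 4.68% + 8.4% + 10.89% = 23.97%.

23.97%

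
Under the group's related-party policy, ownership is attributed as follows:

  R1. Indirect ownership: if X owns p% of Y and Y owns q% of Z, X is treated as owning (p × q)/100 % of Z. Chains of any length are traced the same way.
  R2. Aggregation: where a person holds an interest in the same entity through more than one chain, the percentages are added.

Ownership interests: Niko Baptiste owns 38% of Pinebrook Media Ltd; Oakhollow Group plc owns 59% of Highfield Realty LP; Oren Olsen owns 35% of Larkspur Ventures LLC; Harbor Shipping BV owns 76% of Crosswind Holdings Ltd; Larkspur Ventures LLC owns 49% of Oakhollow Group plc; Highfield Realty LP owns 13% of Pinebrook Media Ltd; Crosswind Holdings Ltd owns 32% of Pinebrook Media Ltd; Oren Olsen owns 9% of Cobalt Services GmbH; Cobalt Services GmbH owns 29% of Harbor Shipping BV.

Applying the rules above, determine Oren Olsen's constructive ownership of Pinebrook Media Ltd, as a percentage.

Chain via Larkspur Ventures LLC → Oakhollow Group plc → Highfield Realty LP (R1): 35% × 49% × 59% × 13% = 1.315405% of Pinebrook Media Ltd.
Chain via Cobalt Services GmbH → Harbor Shipping BV → Crosswind Holdings Ltd (R1): 9% × 29% × 76% × 32% = 0.634752% of Pinebrook Media Ltd.
Aggregating (R2): 1.315405% + 0.634752% = 1.950157%.

1.950157%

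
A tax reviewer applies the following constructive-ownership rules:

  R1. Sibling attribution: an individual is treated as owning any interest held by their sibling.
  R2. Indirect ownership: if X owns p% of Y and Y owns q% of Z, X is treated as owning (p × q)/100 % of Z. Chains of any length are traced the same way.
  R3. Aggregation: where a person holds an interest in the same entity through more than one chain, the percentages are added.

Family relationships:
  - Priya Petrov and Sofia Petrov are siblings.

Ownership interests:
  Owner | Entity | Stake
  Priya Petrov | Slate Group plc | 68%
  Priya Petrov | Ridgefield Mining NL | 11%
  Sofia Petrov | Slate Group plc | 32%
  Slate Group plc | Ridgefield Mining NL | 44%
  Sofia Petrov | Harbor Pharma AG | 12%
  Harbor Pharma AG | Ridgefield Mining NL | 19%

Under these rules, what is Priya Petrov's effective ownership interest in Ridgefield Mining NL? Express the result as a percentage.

57.28%

By sibling attribution (R1), Priya Petrov is treated as also owning Sofia Petrov's interest in Slate Group plc, giving 68% + 32% = 100%.
By sibling attribution (R1), Priya Petrov is treated as owning Sofia Petrov's 12% interest in Harbor Pharma AG.
Chain via Slate Group plc (R2): 100% × 44% = 44% of Ridgefield Mining NL.
Direct interest in Ridgefield Mining NL: 11%.
Chain via Harbor Pharma AG (R2): 12% × 19% = 2.28% of Ridgefield Mining NL.
Aggregating (R3): 44% + 11% + 2.28% = 57.28%.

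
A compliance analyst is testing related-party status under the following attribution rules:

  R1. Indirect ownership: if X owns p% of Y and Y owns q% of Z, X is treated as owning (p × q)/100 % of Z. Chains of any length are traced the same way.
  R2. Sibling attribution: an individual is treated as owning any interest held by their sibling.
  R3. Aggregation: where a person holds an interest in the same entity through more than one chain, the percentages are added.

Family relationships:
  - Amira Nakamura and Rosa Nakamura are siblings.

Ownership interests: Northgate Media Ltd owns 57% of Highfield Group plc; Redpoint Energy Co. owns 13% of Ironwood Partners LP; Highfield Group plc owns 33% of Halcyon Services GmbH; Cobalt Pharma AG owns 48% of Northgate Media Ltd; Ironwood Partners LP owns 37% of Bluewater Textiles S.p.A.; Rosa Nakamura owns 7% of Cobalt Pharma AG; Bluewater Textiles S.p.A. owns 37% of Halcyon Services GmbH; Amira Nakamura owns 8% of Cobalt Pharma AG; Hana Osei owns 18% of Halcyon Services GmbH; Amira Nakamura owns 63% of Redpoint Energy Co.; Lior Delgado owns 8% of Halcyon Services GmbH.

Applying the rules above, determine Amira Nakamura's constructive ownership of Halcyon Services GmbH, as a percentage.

By sibling attribution (R2), Amira Nakamura is treated as also owning Rosa Nakamura's interest in Cobalt Pharma AG, giving 8% + 7% = 15%.
Chain via Redpoint Energy Co. → Ironwood Partners LP → Bluewater Textiles S.p.A. (R1): 63% × 13% × 37% × 37% = 1.121211% of Halcyon Services GmbH.
Chain via Cobalt Pharma AG → Northgate Media Ltd → Highfield Group plc (R1): 15% × 48% × 57% × 33% = 1.35432% of Halcyon Services GmbH.
Aggregating (R3): 1.121211% + 1.35432% = 2.475531%.

2.475531%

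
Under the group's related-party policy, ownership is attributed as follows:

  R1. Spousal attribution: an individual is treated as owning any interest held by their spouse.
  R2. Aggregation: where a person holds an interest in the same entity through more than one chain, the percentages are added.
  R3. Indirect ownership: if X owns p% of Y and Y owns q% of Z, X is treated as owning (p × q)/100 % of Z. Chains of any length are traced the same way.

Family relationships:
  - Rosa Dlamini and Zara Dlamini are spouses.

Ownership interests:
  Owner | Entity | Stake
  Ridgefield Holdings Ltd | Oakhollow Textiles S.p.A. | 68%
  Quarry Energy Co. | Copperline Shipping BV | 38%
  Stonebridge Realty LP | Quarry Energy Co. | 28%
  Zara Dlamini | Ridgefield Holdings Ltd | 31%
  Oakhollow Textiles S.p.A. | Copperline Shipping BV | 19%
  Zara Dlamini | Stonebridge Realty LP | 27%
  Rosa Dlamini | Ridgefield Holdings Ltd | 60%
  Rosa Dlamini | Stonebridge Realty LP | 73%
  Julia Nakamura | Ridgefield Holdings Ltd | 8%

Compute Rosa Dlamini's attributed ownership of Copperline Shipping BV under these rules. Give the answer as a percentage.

22.3972%

By spousal attribution (R1), Rosa Dlamini is treated as also owning Zara Dlamini's interest in Stonebridge Realty LP, giving 73% + 27% = 100%.
By spousal attribution (R1), Rosa Dlamini is treated as also owning Zara Dlamini's interest in Ridgefield Holdings Ltd, giving 60% + 31% = 91%.
Chain via Stonebridge Realty LP → Quarry Energy Co. (R3): 100% × 28% × 38% = 10.64% of Copperline Shipping BV.
Chain via Ridgefield Holdings Ltd → Oakhollow Textiles S.p.A. (R3): 91% × 68% × 19% = 11.7572% of Copperline Shipping BV.
Aggregating (R2): 10.64% + 11.7572% = 22.3972%.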